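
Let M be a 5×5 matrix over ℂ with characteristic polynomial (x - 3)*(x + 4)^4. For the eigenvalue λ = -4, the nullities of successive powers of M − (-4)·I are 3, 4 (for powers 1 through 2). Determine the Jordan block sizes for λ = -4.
Block sizes for λ = -4: [2, 1, 1]

From the dimensions of kernels of powers, the number of Jordan blocks of size at least j is d_j − d_{j−1} where d_j = dim ker(N^j) (with d_0 = 0). Computing the differences gives [3, 1].
The number of blocks of size exactly k is (#blocks of size ≥ k) − (#blocks of size ≥ k + 1), so the partition is: 2 block(s) of size 1, 1 block(s) of size 2.
In nonincreasing order the block sizes are [2, 1, 1].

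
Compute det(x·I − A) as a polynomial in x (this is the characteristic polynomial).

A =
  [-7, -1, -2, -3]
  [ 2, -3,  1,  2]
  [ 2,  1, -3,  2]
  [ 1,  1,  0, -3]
x^4 + 16*x^3 + 96*x^2 + 256*x + 256

Expanding det(x·I − A) (e.g. by cofactor expansion or by noting that A is similar to its Jordan form J, which has the same characteristic polynomial as A) gives
  χ_A(x) = x^4 + 16*x^3 + 96*x^2 + 256*x + 256
which factors as (x + 4)^4. The eigenvalues (with algebraic multiplicities) are λ = -4 with multiplicity 4.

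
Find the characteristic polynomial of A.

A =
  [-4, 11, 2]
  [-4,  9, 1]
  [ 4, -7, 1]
x^3 - 6*x^2 + 12*x - 8

Expanding det(x·I − A) (e.g. by cofactor expansion or by noting that A is similar to its Jordan form J, which has the same characteristic polynomial as A) gives
  χ_A(x) = x^3 - 6*x^2 + 12*x - 8
which factors as (x - 2)^3. The eigenvalues (with algebraic multiplicities) are λ = 2 with multiplicity 3.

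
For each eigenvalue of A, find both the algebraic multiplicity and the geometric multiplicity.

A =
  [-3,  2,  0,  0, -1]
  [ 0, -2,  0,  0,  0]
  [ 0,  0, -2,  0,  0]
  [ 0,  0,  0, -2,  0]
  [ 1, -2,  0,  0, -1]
λ = -2: alg = 5, geom = 4

Step 1 — factor the characteristic polynomial to read off the algebraic multiplicities:
  χ_A(x) = (x + 2)^5

Step 2 — compute geometric multiplicities via the rank-nullity identity g(λ) = n − rank(A − λI):
  rank(A − (-2)·I) = 1, so dim ker(A − (-2)·I) = n − 1 = 4

Summary:
  λ = -2: algebraic multiplicity = 5, geometric multiplicity = 4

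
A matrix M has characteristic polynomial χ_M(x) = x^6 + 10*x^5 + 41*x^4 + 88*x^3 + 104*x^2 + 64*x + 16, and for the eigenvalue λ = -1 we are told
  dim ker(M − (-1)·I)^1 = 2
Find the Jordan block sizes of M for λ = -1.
Block sizes for λ = -1: [1, 1]

From the dimensions of kernels of powers, the number of Jordan blocks of size at least j is d_j − d_{j−1} where d_j = dim ker(N^j) (with d_0 = 0). Computing the differences gives [2].
The number of blocks of size exactly k is (#blocks of size ≥ k) − (#blocks of size ≥ k + 1), so the partition is: 2 block(s) of size 1.
In nonincreasing order the block sizes are [1, 1].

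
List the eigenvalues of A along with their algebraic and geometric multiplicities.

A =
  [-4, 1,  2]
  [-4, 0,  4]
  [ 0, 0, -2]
λ = -2: alg = 3, geom = 2

Step 1 — factor the characteristic polynomial to read off the algebraic multiplicities:
  χ_A(x) = (x + 2)^3

Step 2 — compute geometric multiplicities via the rank-nullity identity g(λ) = n − rank(A − λI):
  rank(A − (-2)·I) = 1, so dim ker(A − (-2)·I) = n − 1 = 2

Summary:
  λ = -2: algebraic multiplicity = 3, geometric multiplicity = 2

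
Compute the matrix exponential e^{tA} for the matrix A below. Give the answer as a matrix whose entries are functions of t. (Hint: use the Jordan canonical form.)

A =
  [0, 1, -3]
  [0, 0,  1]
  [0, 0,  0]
e^{tA} =
  [1, t, t^2/2 - 3*t]
  [0, 1, t]
  [0, 0, 1]

Strategy: write A = P · J · P⁻¹ where J is a Jordan canonical form, so e^{tA} = P · e^{tJ} · P⁻¹, and e^{tJ} can be computed block-by-block.

A has Jordan form
J =
  [0, 1, 0]
  [0, 0, 1]
  [0, 0, 0]
(up to reordering of blocks).

Per-block formulas:
  For a 3×3 Jordan block J_3(0): exp(t · J_3(0)) = e^(0t)·(I + t·N + (t^2/2)·N^2), where N is the 3×3 nilpotent shift.

After assembling e^{tJ} and conjugating by P, we get:

e^{tA} =
  [1, t, t^2/2 - 3*t]
  [0, 1, t]
  [0, 0, 1]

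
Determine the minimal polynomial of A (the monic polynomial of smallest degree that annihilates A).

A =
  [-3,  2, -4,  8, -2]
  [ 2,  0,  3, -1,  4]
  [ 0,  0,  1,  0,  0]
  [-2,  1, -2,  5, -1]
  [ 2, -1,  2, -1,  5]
x^4 - 7*x^3 + 15*x^2 - 13*x + 4

The characteristic polynomial is χ_A(x) = (x - 4)*(x - 1)^4, so the eigenvalues are known. The minimal polynomial is
  m_A(x) = Π_λ (x − λ)^{k_λ}
where k_λ is the size of the *largest* Jordan block for λ (equivalently, the smallest k with (A − λI)^k v = 0 for every generalised eigenvector v of λ).

  λ = 1: largest Jordan block has size 3, contributing (x − 1)^3
  λ = 4: largest Jordan block has size 1, contributing (x − 4)

So m_A(x) = (x - 4)*(x - 1)^3 = x^4 - 7*x^3 + 15*x^2 - 13*x + 4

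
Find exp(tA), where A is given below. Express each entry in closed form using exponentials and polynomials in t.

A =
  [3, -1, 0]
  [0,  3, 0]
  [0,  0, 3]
e^{tA} =
  [exp(3*t), -t*exp(3*t), 0]
  [0, exp(3*t), 0]
  [0, 0, exp(3*t)]

Strategy: write A = P · J · P⁻¹ where J is a Jordan canonical form, so e^{tA} = P · e^{tJ} · P⁻¹, and e^{tJ} can be computed block-by-block.

A has Jordan form
J =
  [3, 1, 0]
  [0, 3, 0]
  [0, 0, 3]
(up to reordering of blocks).

Per-block formulas:
  For a 2×2 Jordan block J_2(3): exp(t · J_2(3)) = e^(3t)·(I + t·N), where N is the 2×2 nilpotent shift.
  For a 1×1 block at λ = 3: exp(t · [3]) = [e^(3t)].

After assembling e^{tJ} and conjugating by P, we get:

e^{tA} =
  [exp(3*t), -t*exp(3*t), 0]
  [0, exp(3*t), 0]
  [0, 0, exp(3*t)]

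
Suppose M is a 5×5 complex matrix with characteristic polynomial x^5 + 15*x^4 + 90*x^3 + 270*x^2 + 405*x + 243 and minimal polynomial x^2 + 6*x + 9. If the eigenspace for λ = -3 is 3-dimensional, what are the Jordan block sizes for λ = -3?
Block sizes for λ = -3: [2, 2, 1]

Step 1 — from the characteristic polynomial, algebraic multiplicity of λ = -3 is 5. From dim ker(M − (-3)·I) = 3, there are exactly 3 Jordan blocks for λ = -3.
Step 2 — from the minimal polynomial, the factor (x + 3)^2 tells us the largest block for λ = -3 has size 2.
Step 3 — with total size 5, 3 blocks, and largest block 2, the block sizes (in nonincreasing order) are [2, 2, 1].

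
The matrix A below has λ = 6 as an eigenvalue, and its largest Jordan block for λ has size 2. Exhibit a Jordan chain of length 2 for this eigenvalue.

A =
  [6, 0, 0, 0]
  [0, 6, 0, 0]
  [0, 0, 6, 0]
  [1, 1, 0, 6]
A Jordan chain for λ = 6 of length 2:
v_1 = (0, 0, 0, 1)ᵀ
v_2 = (1, 0, 0, 0)ᵀ

Let N = A − (6)·I. We want v_2 with N^2 v_2 = 0 but N^1 v_2 ≠ 0; then v_{j-1} := N · v_j for j = 2, …, 2.

Pick v_2 = (1, 0, 0, 0)ᵀ.
Then v_1 = N · v_2 = (0, 0, 0, 1)ᵀ.

Sanity check: (A − (6)·I) v_1 = (0, 0, 0, 0)ᵀ = 0. ✓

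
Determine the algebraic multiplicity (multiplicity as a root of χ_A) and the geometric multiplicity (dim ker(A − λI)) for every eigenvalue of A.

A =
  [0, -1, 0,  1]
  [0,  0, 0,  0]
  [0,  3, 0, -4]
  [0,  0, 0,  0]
λ = 0: alg = 4, geom = 2

Step 1 — factor the characteristic polynomial to read off the algebraic multiplicities:
  χ_A(x) = x^4

Step 2 — compute geometric multiplicities via the rank-nullity identity g(λ) = n − rank(A − λI):
  rank(A − (0)·I) = 2, so dim ker(A − (0)·I) = n − 2 = 2

Summary:
  λ = 0: algebraic multiplicity = 4, geometric multiplicity = 2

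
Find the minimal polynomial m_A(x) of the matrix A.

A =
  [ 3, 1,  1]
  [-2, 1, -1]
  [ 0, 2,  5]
x^3 - 9*x^2 + 27*x - 27

The characteristic polynomial is χ_A(x) = (x - 3)^3, so the eigenvalues are known. The minimal polynomial is
  m_A(x) = Π_λ (x − λ)^{k_λ}
where k_λ is the size of the *largest* Jordan block for λ (equivalently, the smallest k with (A − λI)^k v = 0 for every generalised eigenvector v of λ).

  λ = 3: largest Jordan block has size 3, contributing (x − 3)^3

So m_A(x) = (x - 3)^3 = x^3 - 9*x^2 + 27*x - 27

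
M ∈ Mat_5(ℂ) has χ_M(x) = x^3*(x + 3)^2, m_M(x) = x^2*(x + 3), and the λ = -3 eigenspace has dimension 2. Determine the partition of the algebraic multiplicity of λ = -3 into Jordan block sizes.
Block sizes for λ = -3: [1, 1]

Step 1 — from the characteristic polynomial, algebraic multiplicity of λ = -3 is 2. From dim ker(M − (-3)·I) = 2, there are exactly 2 Jordan blocks for λ = -3.
Step 2 — from the minimal polynomial, the factor (x + 3) tells us the largest block for λ = -3 has size 1.
Step 3 — with total size 2, 2 blocks, and largest block 1, the block sizes (in nonincreasing order) are [1, 1].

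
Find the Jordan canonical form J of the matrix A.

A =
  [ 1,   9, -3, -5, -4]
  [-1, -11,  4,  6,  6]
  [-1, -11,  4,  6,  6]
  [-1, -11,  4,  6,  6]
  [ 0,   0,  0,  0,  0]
J_3(0) ⊕ J_1(0) ⊕ J_1(0)

The characteristic polynomial is
  det(x·I − A) = x^5

Eigenvalues and multiplicities (the geometric multiplicity of λ is n − rank(A − λI), which equals the number of Jordan blocks for λ):
  λ = 0: algebraic multiplicity = 5, geometric multiplicity = 3

Determining the block sizes for each eigenvalue:
  λ = 0: with am = 5 and gm = 3, the partition is not yet determined (e.g. several partitions of 5 into 3 parts exist). Let N = A − (0)·I. Computing rank(N^1) = 2, rank(N^2) = 1, rank(N^3) = 0; the number of blocks of size ≥ j is rank(N^{j−1}) − rank(N^j), giving [3, 1, 1]. So we have 1 block(s) of size 3, 2 block(s) of size 1 → block sizes [3, 1, 1]

Assembling the blocks gives a Jordan form
J =
  [0, 1, 0, 0, 0]
  [0, 0, 1, 0, 0]
  [0, 0, 0, 0, 0]
  [0, 0, 0, 0, 0]
  [0, 0, 0, 0, 0]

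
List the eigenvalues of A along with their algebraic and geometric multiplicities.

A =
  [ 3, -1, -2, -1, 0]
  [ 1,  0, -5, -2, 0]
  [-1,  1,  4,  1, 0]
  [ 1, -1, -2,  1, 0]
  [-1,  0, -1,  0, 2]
λ = 2: alg = 5, geom = 3

Step 1 — factor the characteristic polynomial to read off the algebraic multiplicities:
  χ_A(x) = (x - 2)^5

Step 2 — compute geometric multiplicities via the rank-nullity identity g(λ) = n − rank(A − λI):
  rank(A − (2)·I) = 2, so dim ker(A − (2)·I) = n − 2 = 3

Summary:
  λ = 2: algebraic multiplicity = 5, geometric multiplicity = 3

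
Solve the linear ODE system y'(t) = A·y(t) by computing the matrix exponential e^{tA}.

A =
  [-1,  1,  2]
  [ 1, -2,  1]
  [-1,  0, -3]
e^{tA} =
  [t*exp(-2*t) + exp(-2*t), t^2*exp(-2*t)/2 + t*exp(-2*t), t^2*exp(-2*t)/2 + 2*t*exp(-2*t)]
  [t*exp(-2*t), t^2*exp(-2*t)/2 + exp(-2*t), t^2*exp(-2*t)/2 + t*exp(-2*t)]
  [-t*exp(-2*t), -t^2*exp(-2*t)/2, -t^2*exp(-2*t)/2 - t*exp(-2*t) + exp(-2*t)]

Strategy: write A = P · J · P⁻¹ where J is a Jordan canonical form, so e^{tA} = P · e^{tJ} · P⁻¹, and e^{tJ} can be computed block-by-block.

A has Jordan form
J =
  [-2,  1,  0]
  [ 0, -2,  1]
  [ 0,  0, -2]
(up to reordering of blocks).

Per-block formulas:
  For a 3×3 Jordan block J_3(-2): exp(t · J_3(-2)) = e^(-2t)·(I + t·N + (t^2/2)·N^2), where N is the 3×3 nilpotent shift.

After assembling e^{tJ} and conjugating by P, we get:

e^{tA} =
  [t*exp(-2*t) + exp(-2*t), t^2*exp(-2*t)/2 + t*exp(-2*t), t^2*exp(-2*t)/2 + 2*t*exp(-2*t)]
  [t*exp(-2*t), t^2*exp(-2*t)/2 + exp(-2*t), t^2*exp(-2*t)/2 + t*exp(-2*t)]
  [-t*exp(-2*t), -t^2*exp(-2*t)/2, -t^2*exp(-2*t)/2 - t*exp(-2*t) + exp(-2*t)]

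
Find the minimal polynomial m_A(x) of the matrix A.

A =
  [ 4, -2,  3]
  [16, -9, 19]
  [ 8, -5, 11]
x^3 - 6*x^2 + 12*x - 8

The characteristic polynomial is χ_A(x) = (x - 2)^3, so the eigenvalues are known. The minimal polynomial is
  m_A(x) = Π_λ (x − λ)^{k_λ}
where k_λ is the size of the *largest* Jordan block for λ (equivalently, the smallest k with (A − λI)^k v = 0 for every generalised eigenvector v of λ).

  λ = 2: largest Jordan block has size 3, contributing (x − 2)^3

So m_A(x) = (x - 2)^3 = x^3 - 6*x^2 + 12*x - 8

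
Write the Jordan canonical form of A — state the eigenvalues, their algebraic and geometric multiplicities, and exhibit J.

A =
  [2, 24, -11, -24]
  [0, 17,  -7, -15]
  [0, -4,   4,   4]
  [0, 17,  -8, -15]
J_3(2) ⊕ J_1(2)

The characteristic polynomial is
  det(x·I − A) = x^4 - 8*x^3 + 24*x^2 - 32*x + 16 = (x - 2)^4

Eigenvalues and multiplicities (the geometric multiplicity of λ is n − rank(A − λI), which equals the number of Jordan blocks for λ):
  λ = 2: algebraic multiplicity = 4, geometric multiplicity = 2

Determining the block sizes for each eigenvalue:
  λ = 2: with am = 4 and gm = 2, the partition is not yet determined (e.g. several partitions of 4 into 2 parts exist). Let N = A − (2)·I. Computing rank(N^1) = 2, rank(N^2) = 1, rank(N^3) = 0; the number of blocks of size ≥ j is rank(N^{j−1}) − rank(N^j), giving [2, 1, 1]. So we have 1 block(s) of size 3, 1 block(s) of size 1 → block sizes [3, 1]

Assembling the blocks gives a Jordan form
J =
  [2, 1, 0, 0]
  [0, 2, 1, 0]
  [0, 0, 2, 0]
  [0, 0, 0, 2]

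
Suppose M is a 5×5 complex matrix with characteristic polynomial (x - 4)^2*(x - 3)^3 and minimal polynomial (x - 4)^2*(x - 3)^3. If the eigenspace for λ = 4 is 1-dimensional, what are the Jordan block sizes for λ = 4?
Block sizes for λ = 4: [2]

Step 1 — from the characteristic polynomial, algebraic multiplicity of λ = 4 is 2. From dim ker(M − (4)·I) = 1, there are exactly 1 Jordan blocks for λ = 4.
Step 2 — from the minimal polynomial, the factor (x − 4)^2 tells us the largest block for λ = 4 has size 2.
Step 3 — with total size 2, 1 blocks, and largest block 2, the block sizes (in nonincreasing order) are [2].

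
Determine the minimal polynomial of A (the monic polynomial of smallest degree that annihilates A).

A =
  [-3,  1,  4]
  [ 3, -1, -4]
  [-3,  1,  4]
x^2

The characteristic polynomial is χ_A(x) = x^3, so the eigenvalues are known. The minimal polynomial is
  m_A(x) = Π_λ (x − λ)^{k_λ}
where k_λ is the size of the *largest* Jordan block for λ (equivalently, the smallest k with (A − λI)^k v = 0 for every generalised eigenvector v of λ).

  λ = 0: largest Jordan block has size 2, contributing (x − 0)^2

So m_A(x) = x^2 = x^2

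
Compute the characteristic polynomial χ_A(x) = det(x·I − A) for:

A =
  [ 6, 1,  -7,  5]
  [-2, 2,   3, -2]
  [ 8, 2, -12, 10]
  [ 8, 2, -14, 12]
x^4 - 8*x^3 + 24*x^2 - 32*x + 16

Expanding det(x·I − A) (e.g. by cofactor expansion or by noting that A is similar to its Jordan form J, which has the same characteristic polynomial as A) gives
  χ_A(x) = x^4 - 8*x^3 + 24*x^2 - 32*x + 16
which factors as (x - 2)^4. The eigenvalues (with algebraic multiplicities) are λ = 2 with multiplicity 4.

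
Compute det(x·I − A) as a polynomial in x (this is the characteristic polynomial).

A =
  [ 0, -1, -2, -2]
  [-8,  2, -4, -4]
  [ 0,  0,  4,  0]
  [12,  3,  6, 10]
x^4 - 16*x^3 + 96*x^2 - 256*x + 256

Expanding det(x·I − A) (e.g. by cofactor expansion or by noting that A is similar to its Jordan form J, which has the same characteristic polynomial as A) gives
  χ_A(x) = x^4 - 16*x^3 + 96*x^2 - 256*x + 256
which factors as (x - 4)^4. The eigenvalues (with algebraic multiplicities) are λ = 4 with multiplicity 4.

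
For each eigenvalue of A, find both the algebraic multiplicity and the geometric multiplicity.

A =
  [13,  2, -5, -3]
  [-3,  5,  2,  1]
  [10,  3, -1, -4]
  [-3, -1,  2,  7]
λ = 6: alg = 4, geom = 2

Step 1 — factor the characteristic polynomial to read off the algebraic multiplicities:
  χ_A(x) = (x - 6)^4

Step 2 — compute geometric multiplicities via the rank-nullity identity g(λ) = n − rank(A − λI):
  rank(A − (6)·I) = 2, so dim ker(A − (6)·I) = n − 2 = 2

Summary:
  λ = 6: algebraic multiplicity = 4, geometric multiplicity = 2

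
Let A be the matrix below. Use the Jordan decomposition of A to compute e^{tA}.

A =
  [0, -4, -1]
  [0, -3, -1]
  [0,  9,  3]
e^{tA} =
  [1, 3*t^2/2 - 4*t, t^2/2 - t]
  [0, 1 - 3*t, -t]
  [0, 9*t, 3*t + 1]

Strategy: write A = P · J · P⁻¹ where J is a Jordan canonical form, so e^{tA} = P · e^{tJ} · P⁻¹, and e^{tJ} can be computed block-by-block.

A has Jordan form
J =
  [0, 1, 0]
  [0, 0, 1]
  [0, 0, 0]
(up to reordering of blocks).

Per-block formulas:
  For a 3×3 Jordan block J_3(0): exp(t · J_3(0)) = e^(0t)·(I + t·N + (t^2/2)·N^2), where N is the 3×3 nilpotent shift.

After assembling e^{tJ} and conjugating by P, we get:

e^{tA} =
  [1, 3*t^2/2 - 4*t, t^2/2 - t]
  [0, 1 - 3*t, -t]
  [0, 9*t, 3*t + 1]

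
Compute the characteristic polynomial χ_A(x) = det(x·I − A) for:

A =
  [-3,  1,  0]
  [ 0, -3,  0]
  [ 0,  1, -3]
x^3 + 9*x^2 + 27*x + 27

Expanding det(x·I − A) (e.g. by cofactor expansion or by noting that A is similar to its Jordan form J, which has the same characteristic polynomial as A) gives
  χ_A(x) = x^3 + 9*x^2 + 27*x + 27
which factors as (x + 3)^3. The eigenvalues (with algebraic multiplicities) are λ = -3 with multiplicity 3.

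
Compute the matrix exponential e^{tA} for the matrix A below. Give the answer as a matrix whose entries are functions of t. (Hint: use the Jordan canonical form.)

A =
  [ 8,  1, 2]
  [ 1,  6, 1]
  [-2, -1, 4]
e^{tA} =
  [t^2*exp(6*t)/2 + 2*t*exp(6*t) + exp(6*t), t*exp(6*t), t^2*exp(6*t)/2 + 2*t*exp(6*t)]
  [t*exp(6*t), exp(6*t), t*exp(6*t)]
  [-t^2*exp(6*t)/2 - 2*t*exp(6*t), -t*exp(6*t), -t^2*exp(6*t)/2 - 2*t*exp(6*t) + exp(6*t)]

Strategy: write A = P · J · P⁻¹ where J is a Jordan canonical form, so e^{tA} = P · e^{tJ} · P⁻¹, and e^{tJ} can be computed block-by-block.

A has Jordan form
J =
  [6, 1, 0]
  [0, 6, 1]
  [0, 0, 6]
(up to reordering of blocks).

Per-block formulas:
  For a 3×3 Jordan block J_3(6): exp(t · J_3(6)) = e^(6t)·(I + t·N + (t^2/2)·N^2), where N is the 3×3 nilpotent shift.

After assembling e^{tJ} and conjugating by P, we get:

e^{tA} =
  [t^2*exp(6*t)/2 + 2*t*exp(6*t) + exp(6*t), t*exp(6*t), t^2*exp(6*t)/2 + 2*t*exp(6*t)]
  [t*exp(6*t), exp(6*t), t*exp(6*t)]
  [-t^2*exp(6*t)/2 - 2*t*exp(6*t), -t*exp(6*t), -t^2*exp(6*t)/2 - 2*t*exp(6*t) + exp(6*t)]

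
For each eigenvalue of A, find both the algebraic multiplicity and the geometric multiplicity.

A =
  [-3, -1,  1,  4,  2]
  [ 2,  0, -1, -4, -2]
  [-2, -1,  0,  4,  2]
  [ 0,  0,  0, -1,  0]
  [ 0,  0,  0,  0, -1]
λ = -1: alg = 5, geom = 4

Step 1 — factor the characteristic polynomial to read off the algebraic multiplicities:
  χ_A(x) = (x + 1)^5

Step 2 — compute geometric multiplicities via the rank-nullity identity g(λ) = n − rank(A − λI):
  rank(A − (-1)·I) = 1, so dim ker(A − (-1)·I) = n − 1 = 4

Summary:
  λ = -1: algebraic multiplicity = 5, geometric multiplicity = 4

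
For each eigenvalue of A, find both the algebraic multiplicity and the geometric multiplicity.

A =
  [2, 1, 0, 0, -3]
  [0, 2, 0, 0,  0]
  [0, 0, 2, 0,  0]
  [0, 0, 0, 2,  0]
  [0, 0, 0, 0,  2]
λ = 2: alg = 5, geom = 4

Step 1 — factor the characteristic polynomial to read off the algebraic multiplicities:
  χ_A(x) = (x - 2)^5

Step 2 — compute geometric multiplicities via the rank-nullity identity g(λ) = n − rank(A − λI):
  rank(A − (2)·I) = 1, so dim ker(A − (2)·I) = n − 1 = 4

Summary:
  λ = 2: algebraic multiplicity = 5, geometric multiplicity = 4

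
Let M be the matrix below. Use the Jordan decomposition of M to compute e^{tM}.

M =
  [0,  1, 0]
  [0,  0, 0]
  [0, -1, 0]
e^{tM} =
  [1, t, 0]
  [0, 1, 0]
  [0, -t, 1]

Strategy: write M = P · J · P⁻¹ where J is a Jordan canonical form, so e^{tM} = P · e^{tJ} · P⁻¹, and e^{tJ} can be computed block-by-block.

M has Jordan form
J =
  [0, 1, 0]
  [0, 0, 0]
  [0, 0, 0]
(up to reordering of blocks).

Per-block formulas:
  For a 1×1 block at λ = 0: exp(t · [0]) = [e^(0t)].
  For a 2×2 Jordan block J_2(0): exp(t · J_2(0)) = e^(0t)·(I + t·N), where N is the 2×2 nilpotent shift.

After assembling e^{tJ} and conjugating by P, we get:

e^{tM} =
  [1, t, 0]
  [0, 1, 0]
  [0, -t, 1]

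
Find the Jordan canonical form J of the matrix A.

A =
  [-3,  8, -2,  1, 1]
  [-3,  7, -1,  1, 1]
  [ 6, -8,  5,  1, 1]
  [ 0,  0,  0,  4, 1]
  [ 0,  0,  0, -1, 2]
J_2(3) ⊕ J_2(3) ⊕ J_1(3)

The characteristic polynomial is
  det(x·I − A) = x^5 - 15*x^4 + 90*x^3 - 270*x^2 + 405*x - 243 = (x - 3)^5

Eigenvalues and multiplicities (the geometric multiplicity of λ is n − rank(A − λI), which equals the number of Jordan blocks for λ):
  λ = 3: algebraic multiplicity = 5, geometric multiplicity = 3

Determining the block sizes for each eigenvalue:
  λ = 3: with am = 5 and gm = 3, the partition is not yet determined (e.g. several partitions of 5 into 3 parts exist). Let N = A − (3)·I. Computing rank(N^1) = 2, rank(N^2) = 0; the number of blocks of size ≥ j is rank(N^{j−1}) − rank(N^j), giving [3, 2]. So we have 2 block(s) of size 2, 1 block(s) of size 1 → block sizes [2, 2, 1]

Assembling the blocks gives a Jordan form
J =
  [3, 1, 0, 0, 0]
  [0, 3, 0, 0, 0]
  [0, 0, 3, 1, 0]
  [0, 0, 0, 3, 0]
  [0, 0, 0, 0, 3]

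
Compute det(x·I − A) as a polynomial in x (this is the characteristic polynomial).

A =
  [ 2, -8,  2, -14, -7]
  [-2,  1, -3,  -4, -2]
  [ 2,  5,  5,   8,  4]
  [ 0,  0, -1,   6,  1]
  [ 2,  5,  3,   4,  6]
x^5 - 20*x^4 + 160*x^3 - 640*x^2 + 1280*x - 1024

Expanding det(x·I − A) (e.g. by cofactor expansion or by noting that A is similar to its Jordan form J, which has the same characteristic polynomial as A) gives
  χ_A(x) = x^5 - 20*x^4 + 160*x^3 - 640*x^2 + 1280*x - 1024
which factors as (x - 4)^5. The eigenvalues (with algebraic multiplicities) are λ = 4 with multiplicity 5.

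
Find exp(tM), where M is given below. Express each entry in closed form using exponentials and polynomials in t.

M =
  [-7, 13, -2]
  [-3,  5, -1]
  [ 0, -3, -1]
e^{tM} =
  [-3*t^2*exp(-t)/2 - 6*t*exp(-t) + exp(-t), 3*t^2*exp(-t) + 13*t*exp(-t), -t^2*exp(-t)/2 - 2*t*exp(-t)]
  [-3*t*exp(-t), 6*t*exp(-t) + exp(-t), -t*exp(-t)]
  [9*t^2*exp(-t)/2, -9*t^2*exp(-t) - 3*t*exp(-t), 3*t^2*exp(-t)/2 + exp(-t)]

Strategy: write M = P · J · P⁻¹ where J is a Jordan canonical form, so e^{tM} = P · e^{tJ} · P⁻¹, and e^{tJ} can be computed block-by-block.

M has Jordan form
J =
  [-1,  1,  0]
  [ 0, -1,  1]
  [ 0,  0, -1]
(up to reordering of blocks).

Per-block formulas:
  For a 3×3 Jordan block J_3(-1): exp(t · J_3(-1)) = e^(-1t)·(I + t·N + (t^2/2)·N^2), where N is the 3×3 nilpotent shift.

After assembling e^{tJ} and conjugating by P, we get:

e^{tM} =
  [-3*t^2*exp(-t)/2 - 6*t*exp(-t) + exp(-t), 3*t^2*exp(-t) + 13*t*exp(-t), -t^2*exp(-t)/2 - 2*t*exp(-t)]
  [-3*t*exp(-t), 6*t*exp(-t) + exp(-t), -t*exp(-t)]
  [9*t^2*exp(-t)/2, -9*t^2*exp(-t) - 3*t*exp(-t), 3*t^2*exp(-t)/2 + exp(-t)]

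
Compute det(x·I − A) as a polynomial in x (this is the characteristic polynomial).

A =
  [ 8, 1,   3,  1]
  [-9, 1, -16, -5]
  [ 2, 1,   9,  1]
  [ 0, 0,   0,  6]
x^4 - 24*x^3 + 216*x^2 - 864*x + 1296

Expanding det(x·I − A) (e.g. by cofactor expansion or by noting that A is similar to its Jordan form J, which has the same characteristic polynomial as A) gives
  χ_A(x) = x^4 - 24*x^3 + 216*x^2 - 864*x + 1296
which factors as (x - 6)^4. The eigenvalues (with algebraic multiplicities) are λ = 6 with multiplicity 4.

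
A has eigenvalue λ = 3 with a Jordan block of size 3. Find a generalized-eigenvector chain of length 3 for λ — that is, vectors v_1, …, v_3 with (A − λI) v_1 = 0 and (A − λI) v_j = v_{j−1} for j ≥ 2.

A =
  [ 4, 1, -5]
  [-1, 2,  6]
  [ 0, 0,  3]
A Jordan chain for λ = 3 of length 3:
v_1 = (1, -1, 0)ᵀ
v_2 = (-5, 6, 0)ᵀ
v_3 = (0, 0, 1)ᵀ

Let N = A − (3)·I. We want v_3 with N^3 v_3 = 0 but N^2 v_3 ≠ 0; then v_{j-1} := N · v_j for j = 3, …, 2.

Pick v_3 = (0, 0, 1)ᵀ.
Then v_2 = N · v_3 = (-5, 6, 0)ᵀ.
Then v_1 = N · v_2 = (1, -1, 0)ᵀ.

Sanity check: (A − (3)·I) v_1 = (0, 0, 0)ᵀ = 0. ✓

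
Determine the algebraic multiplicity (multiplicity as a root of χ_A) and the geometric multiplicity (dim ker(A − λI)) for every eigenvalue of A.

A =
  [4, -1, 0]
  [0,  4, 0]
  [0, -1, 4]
λ = 4: alg = 3, geom = 2

Step 1 — factor the characteristic polynomial to read off the algebraic multiplicities:
  χ_A(x) = (x - 4)^3

Step 2 — compute geometric multiplicities via the rank-nullity identity g(λ) = n − rank(A − λI):
  rank(A − (4)·I) = 1, so dim ker(A − (4)·I) = n − 1 = 2

Summary:
  λ = 4: algebraic multiplicity = 3, geometric multiplicity = 2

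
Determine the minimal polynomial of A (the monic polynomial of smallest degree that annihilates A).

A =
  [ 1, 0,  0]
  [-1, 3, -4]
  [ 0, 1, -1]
x^3 - 3*x^2 + 3*x - 1

The characteristic polynomial is χ_A(x) = (x - 1)^3, so the eigenvalues are known. The minimal polynomial is
  m_A(x) = Π_λ (x − λ)^{k_λ}
where k_λ is the size of the *largest* Jordan block for λ (equivalently, the smallest k with (A − λI)^k v = 0 for every generalised eigenvector v of λ).

  λ = 1: largest Jordan block has size 3, contributing (x − 1)^3

So m_A(x) = (x - 1)^3 = x^3 - 3*x^2 + 3*x - 1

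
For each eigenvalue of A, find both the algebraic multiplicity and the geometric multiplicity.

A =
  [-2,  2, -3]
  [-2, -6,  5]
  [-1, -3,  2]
λ = -2: alg = 3, geom = 1

Step 1 — factor the characteristic polynomial to read off the algebraic multiplicities:
  χ_A(x) = (x + 2)^3

Step 2 — compute geometric multiplicities via the rank-nullity identity g(λ) = n − rank(A − λI):
  rank(A − (-2)·I) = 2, so dim ker(A − (-2)·I) = n − 2 = 1

Summary:
  λ = -2: algebraic multiplicity = 3, geometric multiplicity = 1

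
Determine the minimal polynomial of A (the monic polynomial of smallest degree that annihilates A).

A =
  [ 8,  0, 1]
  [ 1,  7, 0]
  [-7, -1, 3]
x^3 - 18*x^2 + 108*x - 216

The characteristic polynomial is χ_A(x) = (x - 6)^3, so the eigenvalues are known. The minimal polynomial is
  m_A(x) = Π_λ (x − λ)^{k_λ}
where k_λ is the size of the *largest* Jordan block for λ (equivalently, the smallest k with (A − λI)^k v = 0 for every generalised eigenvector v of λ).

  λ = 6: largest Jordan block has size 3, contributing (x − 6)^3

So m_A(x) = (x - 6)^3 = x^3 - 18*x^2 + 108*x - 216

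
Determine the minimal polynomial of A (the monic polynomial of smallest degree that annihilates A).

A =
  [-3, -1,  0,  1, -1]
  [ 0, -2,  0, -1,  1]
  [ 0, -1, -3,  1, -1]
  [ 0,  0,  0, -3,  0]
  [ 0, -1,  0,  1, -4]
x^2 + 6*x + 9

The characteristic polynomial is χ_A(x) = (x + 3)^5, so the eigenvalues are known. The minimal polynomial is
  m_A(x) = Π_λ (x − λ)^{k_λ}
where k_λ is the size of the *largest* Jordan block for λ (equivalently, the smallest k with (A − λI)^k v = 0 for every generalised eigenvector v of λ).

  λ = -3: largest Jordan block has size 2, contributing (x + 3)^2

So m_A(x) = (x + 3)^2 = x^2 + 6*x + 9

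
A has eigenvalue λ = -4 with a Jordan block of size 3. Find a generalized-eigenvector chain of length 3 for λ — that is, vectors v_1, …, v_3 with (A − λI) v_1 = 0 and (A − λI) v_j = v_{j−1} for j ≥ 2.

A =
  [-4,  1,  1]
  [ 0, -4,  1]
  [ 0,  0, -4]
A Jordan chain for λ = -4 of length 3:
v_1 = (1, 0, 0)ᵀ
v_2 = (1, 1, 0)ᵀ
v_3 = (0, 0, 1)ᵀ

Let N = A − (-4)·I. We want v_3 with N^3 v_3 = 0 but N^2 v_3 ≠ 0; then v_{j-1} := N · v_j for j = 3, …, 2.

Pick v_3 = (0, 0, 1)ᵀ.
Then v_2 = N · v_3 = (1, 1, 0)ᵀ.
Then v_1 = N · v_2 = (1, 0, 0)ᵀ.

Sanity check: (A − (-4)·I) v_1 = (0, 0, 0)ᵀ = 0. ✓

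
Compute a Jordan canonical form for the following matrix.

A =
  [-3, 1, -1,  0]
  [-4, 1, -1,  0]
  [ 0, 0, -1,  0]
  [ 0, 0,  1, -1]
J_3(-1) ⊕ J_1(-1)

The characteristic polynomial is
  det(x·I − A) = x^4 + 4*x^3 + 6*x^2 + 4*x + 1 = (x + 1)^4

Eigenvalues and multiplicities (the geometric multiplicity of λ is n − rank(A − λI), which equals the number of Jordan blocks for λ):
  λ = -1: algebraic multiplicity = 4, geometric multiplicity = 2

Determining the block sizes for each eigenvalue:
  λ = -1: with am = 4 and gm = 2, the partition is not yet determined (e.g. several partitions of 4 into 2 parts exist). Let N = A − (-1)·I. Computing rank(N^1) = 2, rank(N^2) = 1, rank(N^3) = 0; the number of blocks of size ≥ j is rank(N^{j−1}) − rank(N^j), giving [2, 1, 1]. So we have 1 block(s) of size 3, 1 block(s) of size 1 → block sizes [3, 1]

Assembling the blocks gives a Jordan form
J =
  [-1,  1,  0,  0]
  [ 0, -1,  1,  0]
  [ 0,  0, -1,  0]
  [ 0,  0,  0, -1]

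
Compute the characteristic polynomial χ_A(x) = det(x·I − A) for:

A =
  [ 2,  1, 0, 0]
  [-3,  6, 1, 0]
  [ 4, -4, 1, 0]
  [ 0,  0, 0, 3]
x^4 - 12*x^3 + 54*x^2 - 108*x + 81

Expanding det(x·I − A) (e.g. by cofactor expansion or by noting that A is similar to its Jordan form J, which has the same characteristic polynomial as A) gives
  χ_A(x) = x^4 - 12*x^3 + 54*x^2 - 108*x + 81
which factors as (x - 3)^4. The eigenvalues (with algebraic multiplicities) are λ = 3 with multiplicity 4.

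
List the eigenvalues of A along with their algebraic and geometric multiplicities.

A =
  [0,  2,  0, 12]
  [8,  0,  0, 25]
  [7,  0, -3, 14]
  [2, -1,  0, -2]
λ = -3: alg = 3, geom = 2; λ = 4: alg = 1, geom = 1

Step 1 — factor the characteristic polynomial to read off the algebraic multiplicities:
  χ_A(x) = (x - 4)*(x + 3)^3

Step 2 — compute geometric multiplicities via the rank-nullity identity g(λ) = n − rank(A − λI):
  rank(A − (-3)·I) = 2, so dim ker(A − (-3)·I) = n − 2 = 2
  rank(A − (4)·I) = 3, so dim ker(A − (4)·I) = n − 3 = 1

Summary:
  λ = -3: algebraic multiplicity = 3, geometric multiplicity = 2
  λ = 4: algebraic multiplicity = 1, geometric multiplicity = 1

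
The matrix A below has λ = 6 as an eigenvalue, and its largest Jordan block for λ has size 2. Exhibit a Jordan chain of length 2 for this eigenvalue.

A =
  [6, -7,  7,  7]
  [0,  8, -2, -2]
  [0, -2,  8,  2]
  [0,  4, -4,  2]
A Jordan chain for λ = 6 of length 2:
v_1 = (-7, 2, -2, 4)ᵀ
v_2 = (0, 1, 0, 0)ᵀ

Let N = A − (6)·I. We want v_2 with N^2 v_2 = 0 but N^1 v_2 ≠ 0; then v_{j-1} := N · v_j for j = 2, …, 2.

Pick v_2 = (0, 1, 0, 0)ᵀ.
Then v_1 = N · v_2 = (-7, 2, -2, 4)ᵀ.

Sanity check: (A − (6)·I) v_1 = (0, 0, 0, 0)ᵀ = 0. ✓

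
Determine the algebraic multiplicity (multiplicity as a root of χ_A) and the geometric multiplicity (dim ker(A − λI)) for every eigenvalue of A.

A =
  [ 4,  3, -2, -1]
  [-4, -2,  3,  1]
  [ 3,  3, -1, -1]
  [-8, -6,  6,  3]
λ = 1: alg = 4, geom = 2

Step 1 — factor the characteristic polynomial to read off the algebraic multiplicities:
  χ_A(x) = (x - 1)^4

Step 2 — compute geometric multiplicities via the rank-nullity identity g(λ) = n − rank(A − λI):
  rank(A − (1)·I) = 2, so dim ker(A − (1)·I) = n − 2 = 2

Summary:
  λ = 1: algebraic multiplicity = 4, geometric multiplicity = 2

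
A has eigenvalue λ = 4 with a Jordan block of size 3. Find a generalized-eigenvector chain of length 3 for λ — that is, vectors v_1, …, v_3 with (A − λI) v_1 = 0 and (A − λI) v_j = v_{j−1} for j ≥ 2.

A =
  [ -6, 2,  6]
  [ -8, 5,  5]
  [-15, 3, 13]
A Jordan chain for λ = 4 of length 3:
v_1 = (-6, -3, -9)ᵀ
v_2 = (-10, -8, -15)ᵀ
v_3 = (1, 0, 0)ᵀ

Let N = A − (4)·I. We want v_3 with N^3 v_3 = 0 but N^2 v_3 ≠ 0; then v_{j-1} := N · v_j for j = 3, …, 2.

Pick v_3 = (1, 0, 0)ᵀ.
Then v_2 = N · v_3 = (-10, -8, -15)ᵀ.
Then v_1 = N · v_2 = (-6, -3, -9)ᵀ.

Sanity check: (A − (4)·I) v_1 = (0, 0, 0)ᵀ = 0. ✓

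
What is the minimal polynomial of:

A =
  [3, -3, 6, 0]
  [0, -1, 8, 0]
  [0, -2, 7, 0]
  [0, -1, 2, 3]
x^2 - 6*x + 9

The characteristic polynomial is χ_A(x) = (x - 3)^4, so the eigenvalues are known. The minimal polynomial is
  m_A(x) = Π_λ (x − λ)^{k_λ}
where k_λ is the size of the *largest* Jordan block for λ (equivalently, the smallest k with (A − λI)^k v = 0 for every generalised eigenvector v of λ).

  λ = 3: largest Jordan block has size 2, contributing (x − 3)^2

So m_A(x) = (x - 3)^2 = x^2 - 6*x + 9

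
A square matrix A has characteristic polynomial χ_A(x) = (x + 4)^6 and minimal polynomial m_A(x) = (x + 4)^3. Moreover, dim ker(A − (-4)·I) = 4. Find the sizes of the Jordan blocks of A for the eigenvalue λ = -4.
Block sizes for λ = -4: [3, 1, 1, 1]

Step 1 — from the characteristic polynomial, algebraic multiplicity of λ = -4 is 6. From dim ker(A − (-4)·I) = 4, there are exactly 4 Jordan blocks for λ = -4.
Step 2 — from the minimal polynomial, the factor (x + 4)^3 tells us the largest block for λ = -4 has size 3.
Step 3 — with total size 6, 4 blocks, and largest block 3, the block sizes (in nonincreasing order) are [3, 1, 1, 1].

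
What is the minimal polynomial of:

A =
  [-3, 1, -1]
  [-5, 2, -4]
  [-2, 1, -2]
x^3 + 3*x^2 + 3*x + 1

The characteristic polynomial is χ_A(x) = (x + 1)^3, so the eigenvalues are known. The minimal polynomial is
  m_A(x) = Π_λ (x − λ)^{k_λ}
where k_λ is the size of the *largest* Jordan block for λ (equivalently, the smallest k with (A − λI)^k v = 0 for every generalised eigenvector v of λ).

  λ = -1: largest Jordan block has size 3, contributing (x + 1)^3

So m_A(x) = (x + 1)^3 = x^3 + 3*x^2 + 3*x + 1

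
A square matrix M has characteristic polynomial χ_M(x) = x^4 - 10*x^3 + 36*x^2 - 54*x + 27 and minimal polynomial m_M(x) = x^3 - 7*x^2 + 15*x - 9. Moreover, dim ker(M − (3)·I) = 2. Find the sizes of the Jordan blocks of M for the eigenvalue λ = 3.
Block sizes for λ = 3: [2, 1]

Step 1 — from the characteristic polynomial, algebraic multiplicity of λ = 3 is 3. From dim ker(M − (3)·I) = 2, there are exactly 2 Jordan blocks for λ = 3.
Step 2 — from the minimal polynomial, the factor (x − 3)^2 tells us the largest block for λ = 3 has size 2.
Step 3 — with total size 3, 2 blocks, and largest block 2, the block sizes (in nonincreasing order) are [2, 1].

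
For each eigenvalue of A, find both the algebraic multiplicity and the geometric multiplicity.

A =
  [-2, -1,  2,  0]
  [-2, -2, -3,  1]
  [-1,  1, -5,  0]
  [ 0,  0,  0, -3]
λ = -3: alg = 4, geom = 2

Step 1 — factor the characteristic polynomial to read off the algebraic multiplicities:
  χ_A(x) = (x + 3)^4

Step 2 — compute geometric multiplicities via the rank-nullity identity g(λ) = n − rank(A − λI):
  rank(A − (-3)·I) = 2, so dim ker(A − (-3)·I) = n − 2 = 2

Summary:
  λ = -3: algebraic multiplicity = 4, geometric multiplicity = 2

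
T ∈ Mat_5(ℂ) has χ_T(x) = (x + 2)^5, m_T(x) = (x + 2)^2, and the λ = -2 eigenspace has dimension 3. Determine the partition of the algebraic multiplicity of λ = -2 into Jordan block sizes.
Block sizes for λ = -2: [2, 2, 1]

Step 1 — from the characteristic polynomial, algebraic multiplicity of λ = -2 is 5. From dim ker(T − (-2)·I) = 3, there are exactly 3 Jordan blocks for λ = -2.
Step 2 — from the minimal polynomial, the factor (x + 2)^2 tells us the largest block for λ = -2 has size 2.
Step 3 — with total size 5, 3 blocks, and largest block 2, the block sizes (in nonincreasing order) are [2, 2, 1].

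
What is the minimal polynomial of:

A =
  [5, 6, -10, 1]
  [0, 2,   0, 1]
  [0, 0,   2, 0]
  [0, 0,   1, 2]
x^4 - 11*x^3 + 42*x^2 - 68*x + 40

The characteristic polynomial is χ_A(x) = (x - 5)*(x - 2)^3, so the eigenvalues are known. The minimal polynomial is
  m_A(x) = Π_λ (x − λ)^{k_λ}
where k_λ is the size of the *largest* Jordan block for λ (equivalently, the smallest k with (A − λI)^k v = 0 for every generalised eigenvector v of λ).

  λ = 2: largest Jordan block has size 3, contributing (x − 2)^3
  λ = 5: largest Jordan block has size 1, contributing (x − 5)

So m_A(x) = (x - 5)*(x - 2)^3 = x^4 - 11*x^3 + 42*x^2 - 68*x + 40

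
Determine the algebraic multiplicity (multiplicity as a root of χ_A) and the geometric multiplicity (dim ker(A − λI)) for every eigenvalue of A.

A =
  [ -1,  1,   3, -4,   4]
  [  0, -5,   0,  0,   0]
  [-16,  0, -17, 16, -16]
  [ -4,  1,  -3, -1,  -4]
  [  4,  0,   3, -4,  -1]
λ = -5: alg = 5, geom = 3

Step 1 — factor the characteristic polynomial to read off the algebraic multiplicities:
  χ_A(x) = (x + 5)^5

Step 2 — compute geometric multiplicities via the rank-nullity identity g(λ) = n − rank(A − λI):
  rank(A − (-5)·I) = 2, so dim ker(A − (-5)·I) = n − 2 = 3

Summary:
  λ = -5: algebraic multiplicity = 5, geometric multiplicity = 3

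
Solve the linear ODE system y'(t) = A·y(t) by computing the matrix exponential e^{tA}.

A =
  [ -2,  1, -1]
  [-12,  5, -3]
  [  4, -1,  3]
e^{tA} =
  [-4*t*exp(2*t) + exp(2*t), t*exp(2*t), -t*exp(2*t)]
  [-12*t*exp(2*t), 3*t*exp(2*t) + exp(2*t), -3*t*exp(2*t)]
  [4*t*exp(2*t), -t*exp(2*t), t*exp(2*t) + exp(2*t)]

Strategy: write A = P · J · P⁻¹ where J is a Jordan canonical form, so e^{tA} = P · e^{tJ} · P⁻¹, and e^{tJ} can be computed block-by-block.

A has Jordan form
J =
  [2, 1, 0]
  [0, 2, 0]
  [0, 0, 2]
(up to reordering of blocks).

Per-block formulas:
  For a 2×2 Jordan block J_2(2): exp(t · J_2(2)) = e^(2t)·(I + t·N), where N is the 2×2 nilpotent shift.
  For a 1×1 block at λ = 2: exp(t · [2]) = [e^(2t)].

After assembling e^{tJ} and conjugating by P, we get:

e^{tA} =
  [-4*t*exp(2*t) + exp(2*t), t*exp(2*t), -t*exp(2*t)]
  [-12*t*exp(2*t), 3*t*exp(2*t) + exp(2*t), -3*t*exp(2*t)]
  [4*t*exp(2*t), -t*exp(2*t), t*exp(2*t) + exp(2*t)]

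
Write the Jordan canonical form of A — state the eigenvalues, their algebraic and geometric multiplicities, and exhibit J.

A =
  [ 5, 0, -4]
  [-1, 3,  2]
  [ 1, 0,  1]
J_2(3) ⊕ J_1(3)

The characteristic polynomial is
  det(x·I − A) = x^3 - 9*x^2 + 27*x - 27 = (x - 3)^3

Eigenvalues and multiplicities (the geometric multiplicity of λ is n − rank(A − λI), which equals the number of Jordan blocks for λ):
  λ = 3: algebraic multiplicity = 3, geometric multiplicity = 2

Determining the block sizes for each eigenvalue:
  λ = 3: 2 blocks summing to 3 forces exactly one block of size 2 and the rest size 1 → block sizes [2, 1]

Assembling the blocks gives a Jordan form
J =
  [3, 1, 0]
  [0, 3, 0]
  [0, 0, 3]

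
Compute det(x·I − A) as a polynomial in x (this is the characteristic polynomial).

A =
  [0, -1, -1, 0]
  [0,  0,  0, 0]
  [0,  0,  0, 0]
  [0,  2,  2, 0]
x^4

Expanding det(x·I − A) (e.g. by cofactor expansion or by noting that A is similar to its Jordan form J, which has the same characteristic polynomial as A) gives
  χ_A(x) = x^4
which factors as x^4. The eigenvalues (with algebraic multiplicities) are λ = 0 with multiplicity 4.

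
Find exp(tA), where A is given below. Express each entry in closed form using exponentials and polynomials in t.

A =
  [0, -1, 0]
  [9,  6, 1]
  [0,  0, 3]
e^{tA} =
  [-3*t*exp(3*t) + exp(3*t), -t*exp(3*t), -t^2*exp(3*t)/2]
  [9*t*exp(3*t), 3*t*exp(3*t) + exp(3*t), 3*t^2*exp(3*t)/2 + t*exp(3*t)]
  [0, 0, exp(3*t)]

Strategy: write A = P · J · P⁻¹ where J is a Jordan canonical form, so e^{tA} = P · e^{tJ} · P⁻¹, and e^{tJ} can be computed block-by-block.

A has Jordan form
J =
  [3, 1, 0]
  [0, 3, 1]
  [0, 0, 3]
(up to reordering of blocks).

Per-block formulas:
  For a 3×3 Jordan block J_3(3): exp(t · J_3(3)) = e^(3t)·(I + t·N + (t^2/2)·N^2), where N is the 3×3 nilpotent shift.

After assembling e^{tJ} and conjugating by P, we get:

e^{tA} =
  [-3*t*exp(3*t) + exp(3*t), -t*exp(3*t), -t^2*exp(3*t)/2]
  [9*t*exp(3*t), 3*t*exp(3*t) + exp(3*t), 3*t^2*exp(3*t)/2 + t*exp(3*t)]
  [0, 0, exp(3*t)]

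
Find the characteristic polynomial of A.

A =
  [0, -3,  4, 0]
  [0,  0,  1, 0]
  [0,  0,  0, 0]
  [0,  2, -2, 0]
x^4

Expanding det(x·I − A) (e.g. by cofactor expansion or by noting that A is similar to its Jordan form J, which has the same characteristic polynomial as A) gives
  χ_A(x) = x^4
which factors as x^4. The eigenvalues (with algebraic multiplicities) are λ = 0 with multiplicity 4.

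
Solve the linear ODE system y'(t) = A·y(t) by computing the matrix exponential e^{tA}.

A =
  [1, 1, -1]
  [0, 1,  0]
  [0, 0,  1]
e^{tA} =
  [exp(t), t*exp(t), -t*exp(t)]
  [0, exp(t), 0]
  [0, 0, exp(t)]

Strategy: write A = P · J · P⁻¹ where J is a Jordan canonical form, so e^{tA} = P · e^{tJ} · P⁻¹, and e^{tJ} can be computed block-by-block.

A has Jordan form
J =
  [1, 1, 0]
  [0, 1, 0]
  [0, 0, 1]
(up to reordering of blocks).

Per-block formulas:
  For a 1×1 block at λ = 1: exp(t · [1]) = [e^(1t)].
  For a 2×2 Jordan block J_2(1): exp(t · J_2(1)) = e^(1t)·(I + t·N), where N is the 2×2 nilpotent shift.

After assembling e^{tJ} and conjugating by P, we get:

e^{tA} =
  [exp(t), t*exp(t), -t*exp(t)]
  [0, exp(t), 0]
  [0, 0, exp(t)]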